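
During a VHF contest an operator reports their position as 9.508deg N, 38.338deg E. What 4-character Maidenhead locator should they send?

KJ99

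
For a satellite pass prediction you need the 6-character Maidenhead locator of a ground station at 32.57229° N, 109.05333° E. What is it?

Add 180° to longitude and 90° to latitude: 289.0533, 122.5723.
Field: lon ⌊289.0533/20⌋ = 14 → O; lat ⌊122.5723/10⌋ = 12 → M.
Square: lon ⌊9.0533/2⌋ = 4; lat ⌊2.5723/1⌋ = 2.
Subsquare: lon ⌊1.0533/0.0833333⌋ = 12 → m; lat ⌊0.5723/0.0416667⌋ = 13 → n.

OM42mn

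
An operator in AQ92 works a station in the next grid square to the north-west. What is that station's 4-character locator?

AQ83

Longitude square 9; −1 → 8.
Latitude square 2; +1 → 3.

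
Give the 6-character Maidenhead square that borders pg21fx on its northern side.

PG22fa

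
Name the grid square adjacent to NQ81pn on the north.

Latitude subsquare n = 13; +1 → 14 = o.
The longitude characters are unchanged.

NQ81po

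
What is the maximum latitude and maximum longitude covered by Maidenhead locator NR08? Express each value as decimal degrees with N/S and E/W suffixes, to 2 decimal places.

Field N=13, R=17: +13·20° lon, +17·10° lat → SW at lon 80°, lat 80°.
Square 0, 8: +0·2° lon, +8·1° lat → SW at lon 80°, lat 88°.
Cell spans 2° lon × 1° lat. NE corner is SW corner plus one full cell.
latitude 89.00° N, longitude 82.00° E.

89.00° N, 82.00° E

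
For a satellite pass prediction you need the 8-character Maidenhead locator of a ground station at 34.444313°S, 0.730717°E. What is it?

JF05in73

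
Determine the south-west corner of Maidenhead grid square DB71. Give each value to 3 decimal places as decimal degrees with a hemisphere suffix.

79.000° S, 106.000° W

Field D=3, B=1: +3·20° lon, +1·10° lat → SW at lon -120°, lat -80°.
Square 7, 1: +7·2° lon, +1·1° lat → SW at lon -106°, lat -79°.
latitude 79.000° S, longitude 106.000° W.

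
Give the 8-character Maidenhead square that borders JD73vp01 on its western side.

Longitude extended square 0; −1 → -1, wraps to 9, carry into subsquare.
Longitude subsquare v = 21; −1 → 20 = u.
The latitude characters are unchanged.

JD73up91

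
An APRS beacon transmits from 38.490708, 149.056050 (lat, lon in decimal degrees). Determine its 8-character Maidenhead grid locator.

Add 180° to longitude and 90° to latitude: 329.05605, 128.49071.
Field: 329.05605/20 → 16 → Q, 128.49071/10 → 12 → M; chars QM.
Square: 9.05605/2 → 4, 8.49071/1 → 8; chars 48.
Subsquare: 1.05605/0.0833333 → 12 → m, 0.49071/0.0416667 → 11 → l; chars ml.
Extended square: 0.05605/0.00833333 → 6, 0.03237/0.00416667 → 7; chars 67.

QM48ml67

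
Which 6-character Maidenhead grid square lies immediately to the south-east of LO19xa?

Longitude subsquare x = 23; +1 → 24, wraps to 0 = a, carry into square.
Longitude square 1; +1 → 2.
Latitude subsquare a = 0; −1 → -1, wraps to 23 = x, carry into square.
Latitude square 9; −1 → 8.

LO28ax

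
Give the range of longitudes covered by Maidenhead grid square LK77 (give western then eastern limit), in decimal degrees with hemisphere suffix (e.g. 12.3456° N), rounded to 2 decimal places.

Field L=11, K=10: +11·20° lon, +10·10° lat → SW at lon 40°, lat 10°.
Square 7, 7: +7·2° lon, +7·1° lat → SW at lon 54°, lat 17°.
Cell spans 2° lon × 1° lat.
west 54.00° E, east 56.00° E.

54.00° E, 56.00° E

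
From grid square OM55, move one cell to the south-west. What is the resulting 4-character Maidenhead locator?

OM44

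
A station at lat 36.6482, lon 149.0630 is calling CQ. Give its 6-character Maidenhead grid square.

Offset from 180°W / 90°S: lon 329.0630°, lat 126.6482°.
Field (20°×10°, letters A–R): 329.0630/20 → 16 → Q, 126.6482/10 → 12 → M; chars QM.
Square (2°×1°, digits 0–9): 9.0630/2 → 4, 6.6482/1 → 6; chars 46.
Subsquare (5′×2.5′, letters a–x): 1.0630/0.0833333 → 12 → m, 0.6482/0.0416667 → 15 → p; chars mp.

QM46mp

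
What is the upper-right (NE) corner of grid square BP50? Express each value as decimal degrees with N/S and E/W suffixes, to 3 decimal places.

61.000° N, 148.000° W

Field B=1, P=15: +1·20° lon, +15·10° lat → SW at lon -160°, lat 60°.
Square 5, 0: +5·2° lon, +0·1° lat → SW at lon -150°, lat 60°.
Cell spans 2° lon × 1° lat. NE corner is SW corner plus one full cell.
latitude 61.000° N, longitude 148.000° W.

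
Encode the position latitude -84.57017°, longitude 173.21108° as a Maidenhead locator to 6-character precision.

Offset from 180°W / 90°S: lon 353.2111°, lat 5.4298°.
Field: 353.2111/20 → 17 → R, 5.4298/10 → 0 → A; chars RA.
Square: 13.2111/2 → 6, 5.4298/1 → 5; chars 65.
Subsquare: 1.2111/0.0833333 → 14 → o, 0.4298/0.0416667 → 10 → k; chars ok.

RA65ok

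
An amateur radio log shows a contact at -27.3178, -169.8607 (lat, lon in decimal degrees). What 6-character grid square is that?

Offset from 180°W / 90°S: lon 10.1393°, lat 62.6822°.
Field: lon ⌊10.1393/20⌋ = 0 → A; lat ⌊62.6822/10⌋ = 6 → G.
Square: lon ⌊10.1393/2⌋ = 5; lat ⌊2.6822/1⌋ = 2.
Subsquare: lon ⌊0.1393/0.0833333⌋ = 1 → b; lat ⌊0.6822/0.0416667⌋ = 16 → q.

AG52bq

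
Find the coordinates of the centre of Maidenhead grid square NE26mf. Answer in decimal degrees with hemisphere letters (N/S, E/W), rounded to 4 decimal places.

43.7708° S, 85.0417° E

Field N=13, E=4: +13·20° lon, +4·10° lat → SW at lon 80°, lat -50°.
Square 2, 6: +2·2° lon, +6·1° lat → SW at lon 84°, lat -44°.
Subsquare m=12, f=5: +12·0.0833333° lon, +5·0.0416667° lat → SW at lon 85°, lat -43.7917°.
Cell spans 0.0833333° lon × 0.0416667° lat. Centre is SW corner plus half of each.
latitude 43.7708° S, longitude 85.0417° E.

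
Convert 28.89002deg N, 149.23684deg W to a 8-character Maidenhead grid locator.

BL58jv13

Offset from 180°W / 90°S: lon 30.76316°, lat 118.89002°.
Field: lon ⌊30.76316/20⌋ = 1 → B; lat ⌊118.89002/10⌋ = 11 → L.
Square: lon ⌊10.76316/2⌋ = 5; lat ⌊8.89002/1⌋ = 8.
Subsquare: lon ⌊0.76316/0.0833333⌋ = 9 → j; lat ⌊0.89002/0.0416667⌋ = 21 → v.
Extended square: lon ⌊0.01316/0.00833333⌋ = 1; lat ⌊0.01502/0.00416667⌋ = 3.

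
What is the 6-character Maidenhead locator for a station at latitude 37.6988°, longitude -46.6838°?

Shift to the Maidenhead origin (180°W, 90°S): lon 133.3162, lat 127.6988.
Field: 133.3162/20 → 6 → G, 127.6988/10 → 12 → M; chars GM.
Square: 13.3162/2 → 6, 7.6988/1 → 7; chars 67.
Subsquare: 1.3162/0.0833333 → 15 → p, 0.6988/0.0416667 → 16 → q; chars pq.

GM67pq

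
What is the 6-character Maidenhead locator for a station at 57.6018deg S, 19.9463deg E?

Offset from 180°W / 90°S: lon 199.9463°, lat 32.3982°.
Field: lon ⌊199.9463/20⌋ = 9 → J; lat ⌊32.3982/10⌋ = 3 → D.
Square: lon ⌊19.9463/2⌋ = 9; lat ⌊2.3982/1⌋ = 2.
Subsquare: lon ⌊1.9463/0.0833333⌋ = 23 → x; lat ⌊0.3982/0.0416667⌋ = 9 → j.

JD92xj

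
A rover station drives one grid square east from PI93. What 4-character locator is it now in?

Longitude square 9; +1 → 10, wraps to 0, carry into field.
Longitude field P = 15; +1 → 16 = Q.
The latitude characters are unchanged.

QI03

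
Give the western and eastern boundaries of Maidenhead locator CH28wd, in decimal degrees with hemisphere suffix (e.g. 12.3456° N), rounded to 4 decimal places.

Field C=2, H=7: +2·20° lon, +7·10° lat → SW at lon -140°, lat -20°.
Square 2, 8: +2·2° lon, +8·1° lat → SW at lon -136°, lat -12°.
Subsquare w=22, d=3: +22·0.0833333° lon, +3·0.0416667° lat → SW at lon -134.167°, lat -11.875°.
Cell spans 0.0833333° lon × 0.0416667° lat.
west 134.1667° W, east 134.0833° W.

134.1667° W, 134.0833° W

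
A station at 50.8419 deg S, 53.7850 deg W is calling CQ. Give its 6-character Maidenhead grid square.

Add 180° to longitude and 90° to latitude: 126.2150, 39.1581.
Field: lon ⌊126.2150/20⌋ = 6 → G; lat ⌊39.1581/10⌋ = 3 → D.
Square: lon ⌊6.2150/2⌋ = 3; lat ⌊9.1581/1⌋ = 9.
Subsquare: lon ⌊0.2150/0.0833333⌋ = 2 → c; lat ⌊0.1581/0.0416667⌋ = 3 → d.

GD39cd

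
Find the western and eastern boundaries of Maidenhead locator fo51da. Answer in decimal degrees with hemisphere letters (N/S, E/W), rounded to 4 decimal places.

69.7500° W, 69.6667° W

Field F=5, O=14: +5·20° lon, +14·10° lat → SW at lon -80°, lat 50°.
Square 5, 1: +5·2° lon, +1·1° lat → SW at lon -70°, lat 51°.
Subsquare d=3, a=0: +3·0.0833333° lon, +0·0.0416667° lat → SW at lon -69.75°, lat 51°.
Cell spans 0.0833333° lon × 0.0416667° lat.
west 69.7500° W, east 69.6667° W.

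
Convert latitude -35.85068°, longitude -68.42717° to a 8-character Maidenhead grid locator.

Add 180° to longitude and 90° to latitude: 111.57283, 54.14932.
Field: lon ⌊111.57283/20⌋ = 5 → F; lat ⌊54.14932/10⌋ = 5 → F.
Square: lon ⌊11.57283/2⌋ = 5; lat ⌊4.14932/1⌋ = 4.
Subsquare: lon ⌊1.57283/0.0833333⌋ = 18 → s; lat ⌊0.14932/0.0416667⌋ = 3 → d.
Extended square: lon ⌊0.07283/0.00833333⌋ = 8; lat ⌊0.02432/0.00416667⌋ = 5.

FF54sd85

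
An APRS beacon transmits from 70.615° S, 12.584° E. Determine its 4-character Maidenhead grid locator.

JB69

Add 180° to longitude and 90° to latitude: 192.58, 19.39.
Field: lon ⌊192.58/20⌋ = 9 → J; lat ⌊19.39/10⌋ = 1 → B.
Square: lon ⌊12.58/2⌋ = 6; lat ⌊9.39/1⌋ = 9.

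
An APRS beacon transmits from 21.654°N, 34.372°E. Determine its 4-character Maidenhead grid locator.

KL71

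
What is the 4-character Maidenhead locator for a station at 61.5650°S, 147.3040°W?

Offset from 180°W / 90°S: lon 32.70°, lat 28.44°.
Field (20°×10°, letters A–R): lon ⌊32.70/20⌋ = 1 → B; lat ⌊28.44/10⌋ = 2 → C.
Square (2°×1°, digits 0–9): lon ⌊12.70/2⌋ = 6; lat ⌊8.44/1⌋ = 8.

BC68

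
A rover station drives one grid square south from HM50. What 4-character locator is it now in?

Latitude square 0; −1 → -1, wraps to 9, carry into field.
Latitude field M = 12; −1 → 11 = L.
The longitude characters are unchanged.

HL59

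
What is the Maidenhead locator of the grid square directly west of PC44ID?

PC44hd

Longitude subsquare i = 8; −1 → 7 = h.
The latitude characters are unchanged.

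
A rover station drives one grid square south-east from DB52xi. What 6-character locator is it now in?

DB62ah

Longitude subsquare x = 23; +1 → 24, wraps to 0 = a, carry into square.
Longitude square 5; +1 → 6.
Latitude subsquare i = 8; −1 → 7 = h.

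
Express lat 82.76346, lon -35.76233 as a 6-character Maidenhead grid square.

HR22cs

Offset from 180°W / 90°S: lon 144.2377°, lat 172.7635°.
Field: 144.2377/20 → 7 → H, 172.7635/10 → 17 → R; chars HR.
Square: 4.2377/2 → 2, 2.7635/1 → 2; chars 22.
Subsquare: 0.2377/0.0833333 → 2 → c, 0.7635/0.0416667 → 18 → s; chars cs.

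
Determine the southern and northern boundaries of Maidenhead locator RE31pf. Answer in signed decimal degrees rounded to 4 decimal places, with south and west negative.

-48.7917, -48.7500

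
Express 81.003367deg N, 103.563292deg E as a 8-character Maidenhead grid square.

OR11sa70

Shift to the Maidenhead origin (180°W, 90°S): lon 283.56329, lat 171.00337.
Field (20°×10°, letters A–R): 283.56329/20 → 14 → O, 171.00337/10 → 17 → R; chars OR.
Square (2°×1°, digits 0–9): 3.56329/2 → 1, 1.00337/1 → 1; chars 11.
Subsquare (5′×2.5′, letters a–x): 1.56329/0.0833333 → 18 → s, 0.00337/0.0416667 → 0 → a; chars sa.
Extended square (30″×15″, digits 0–9): 0.06329/0.00833333 → 7, 0.00337/0.00416667 → 0; chars 70.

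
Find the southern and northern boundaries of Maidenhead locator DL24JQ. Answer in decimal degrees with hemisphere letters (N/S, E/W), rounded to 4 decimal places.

24.6667° N, 24.7083° N

Field D=3, L=11: +3·20° lon, +11·10° lat → SW at lon -120°, lat 20°.
Square 2, 4: +2·2° lon, +4·1° lat → SW at lon -116°, lat 24°.
Subsquare j=9, q=16: +9·0.0833333° lon, +16·0.0416667° lat → SW at lon -115.25°, lat 24.6667°.
Cell spans 0.0833333° lon × 0.0416667° lat.
south 24.6667° N, north 24.7083° N.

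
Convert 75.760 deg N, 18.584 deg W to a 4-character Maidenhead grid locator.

IQ05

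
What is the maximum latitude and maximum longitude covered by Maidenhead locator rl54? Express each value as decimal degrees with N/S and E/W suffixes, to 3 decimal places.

25.000° N, 172.000° E

Field R=17, L=11: +17·20° lon, +11·10° lat → SW at lon 160°, lat 20°.
Square 5, 4: +5·2° lon, +4·1° lat → SW at lon 170°, lat 24°.
Cell spans 2° lon × 1° lat. NE corner is SW corner plus one full cell.
latitude 25.000° N, longitude 172.000° E.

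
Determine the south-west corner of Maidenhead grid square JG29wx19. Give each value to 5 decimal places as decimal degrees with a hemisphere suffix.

20.00417° S, 5.84167° E

Field J=9, G=6: +9·20° lon, +6·10° lat → SW at lon 0°, lat -30°.
Square 2, 9: +2·2° lon, +9·1° lat → SW at lon 4°, lat -21°.
Subsquare w=22, x=23: +22·0.0833333° lon, +23·0.0416667° lat → SW at lon 5.83333°, lat -20.0417°.
Extended square 1, 9: +1·0.00833333° lon, +9·0.00416667° lat → SW at lon 5.84167°, lat -20.0042°.
latitude 20.00417° S, longitude 5.84167° E.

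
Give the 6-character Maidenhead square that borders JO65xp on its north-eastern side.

JO75aq

Longitude subsquare x = 23; +1 → 24, wraps to 0 = a, carry into square.
Longitude square 6; +1 → 7.
Latitude subsquare p = 15; +1 → 16 = q.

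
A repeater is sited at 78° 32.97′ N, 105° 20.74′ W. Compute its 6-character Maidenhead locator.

DQ78hn

Shift to the Maidenhead origin (180°W, 90°S): lon 74.6543, lat 168.5495.
Field: 74.6543/20 → 3 → D, 168.5495/10 → 16 → Q; chars DQ.
Square: 14.6543/2 → 7, 8.5495/1 → 8; chars 78.
Subsquare: 0.6543/0.0833333 → 7 → h, 0.5495/0.0416667 → 13 → n; chars hn.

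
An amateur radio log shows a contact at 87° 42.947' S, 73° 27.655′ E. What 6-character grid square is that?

MA62rg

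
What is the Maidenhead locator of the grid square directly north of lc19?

Latitude square 9; +1 → 10, wraps to 0, carry into field.
Latitude field C = 2; +1 → 3 = D.
The longitude characters are unchanged.

LD10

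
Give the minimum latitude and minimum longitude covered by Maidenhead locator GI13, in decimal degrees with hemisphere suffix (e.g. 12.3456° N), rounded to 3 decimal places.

Field G=6, I=8: +6·20° lon, +8·10° lat → SW at lon -60°, lat -10°.
Square 1, 3: +1·2° lon, +3·1° lat → SW at lon -58°, lat -7°.
latitude 7.000° S, longitude 58.000° W.

7.000° S, 58.000° W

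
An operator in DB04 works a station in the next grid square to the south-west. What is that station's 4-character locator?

Longitude square 0; −1 → -1, wraps to 9, carry into field.
Longitude field D = 3; −1 → 2 = C.
Latitude square 4; −1 → 3.

CB93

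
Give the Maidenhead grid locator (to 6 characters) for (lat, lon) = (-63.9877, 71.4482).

Offset from 180°W / 90°S: lon 251.4482°, lat 26.0123°.
Field: 251.4482/20 → 12 → M, 26.0123/10 → 2 → C; chars MC.
Square: 11.4482/2 → 5, 6.0123/1 → 6; chars 56.
Subsquare: 1.4482/0.0833333 → 17 → r, 0.0123/0.0416667 → 0 → a; chars ra.

MC56ra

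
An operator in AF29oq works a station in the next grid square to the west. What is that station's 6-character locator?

AF29nq

Longitude subsquare o = 14; −1 → 13 = n.
The latitude characters are unchanged.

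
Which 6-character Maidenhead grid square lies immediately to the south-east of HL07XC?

HL17ab

Longitude subsquare x = 23; +1 → 24, wraps to 0 = a, carry into square.
Longitude square 0; +1 → 1.
Latitude subsquare c = 2; −1 → 1 = b.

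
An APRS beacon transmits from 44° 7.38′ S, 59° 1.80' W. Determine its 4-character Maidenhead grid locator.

GE05

Add 180° to longitude and 90° to latitude: 120.97, 45.88.
Field (20°×10°, letters A–R): 120.97/20 → 6 → G, 45.88/10 → 4 → E; chars GE.
Square (2°×1°, digits 0–9): 0.97/2 → 0, 5.88/1 → 5; chars 05.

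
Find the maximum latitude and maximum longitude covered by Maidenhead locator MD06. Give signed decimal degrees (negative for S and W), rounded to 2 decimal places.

Field M=12, D=3: +12·20° lon, +3·10° lat → SW at lon 60°, lat -60°.
Square 0, 6: +0·2° lon, +6·1° lat → SW at lon 60°, lat -54°.
Cell spans 2° lon × 1° lat. NE corner is SW corner plus one full cell.
latitude -53.00, longitude 62.00.

-53.00, 62.00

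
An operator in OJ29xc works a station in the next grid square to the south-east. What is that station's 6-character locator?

OJ39ab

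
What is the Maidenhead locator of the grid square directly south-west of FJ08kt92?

FJ08kt81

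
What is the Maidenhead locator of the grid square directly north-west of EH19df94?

EH19df85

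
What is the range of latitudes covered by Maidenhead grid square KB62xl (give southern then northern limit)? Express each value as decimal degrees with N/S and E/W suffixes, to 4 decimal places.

77.5417° S, 77.5000° S

Field K=10, B=1: +10·20° lon, +1·10° lat → SW at lon 20°, lat -80°.
Square 6, 2: +6·2° lon, +2·1° lat → SW at lon 32°, lat -78°.
Subsquare x=23, l=11: +23·0.0833333° lon, +11·0.0416667° lat → SW at lon 33.9167°, lat -77.5417°.
Cell spans 0.0833333° lon × 0.0416667° lat.
south 77.5417° S, north 77.5000° S.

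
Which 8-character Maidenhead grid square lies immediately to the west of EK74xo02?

Longitude extended square 0; −1 → -1, wraps to 9, carry into subsquare.
Longitude subsquare x = 23; −1 → 22 = w.
The latitude characters are unchanged.

EK74wo92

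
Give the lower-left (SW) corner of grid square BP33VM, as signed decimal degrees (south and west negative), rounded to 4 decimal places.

63.5000, -152.2500

Field B=1, P=15: +1·20° lon, +15·10° lat → SW at lon -160°, lat 60°.
Square 3, 3: +3·2° lon, +3·1° lat → SW at lon -154°, lat 63°.
Subsquare v=21, m=12: +21·0.0833333° lon, +12·0.0416667° lat → SW at lon -152.25°, lat 63.5°.
latitude 63.5000, longitude -152.2500.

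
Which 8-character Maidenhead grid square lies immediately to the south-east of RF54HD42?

RF54hd51

Longitude extended square 4; +1 → 5.
Latitude extended square 2; −1 → 1.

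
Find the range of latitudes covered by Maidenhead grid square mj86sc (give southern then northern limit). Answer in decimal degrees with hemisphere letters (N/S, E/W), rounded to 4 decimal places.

6.0833° N, 6.1250° N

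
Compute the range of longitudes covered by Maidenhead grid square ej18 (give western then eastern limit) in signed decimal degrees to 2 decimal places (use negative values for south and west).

-98.00, -96.00

Field E=4, J=9: +4·20° lon, +9·10° lat → SW at lon -100°, lat 0°.
Square 1, 8: +1·2° lon, +8·1° lat → SW at lon -98°, lat 8°.
Cell spans 2° lon × 1° lat.
west -98.00, east -96.00.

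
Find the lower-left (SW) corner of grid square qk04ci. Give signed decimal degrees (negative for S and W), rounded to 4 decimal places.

14.3333, 140.1667

Field Q=16, K=10: +16·20° lon, +10·10° lat → SW at lon 140°, lat 10°.
Square 0, 4: +0·2° lon, +4·1° lat → SW at lon 140°, lat 14°.
Subsquare c=2, i=8: +2·0.0833333° lon, +8·0.0416667° lat → SW at lon 140.167°, lat 14.3333°.
latitude 14.3333, longitude 140.1667.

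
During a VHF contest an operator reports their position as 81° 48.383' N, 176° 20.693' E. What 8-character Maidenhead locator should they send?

RR81et13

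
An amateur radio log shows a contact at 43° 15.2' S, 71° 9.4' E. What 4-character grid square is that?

Offset from 180°W / 90°S: lon 251.16°, lat 46.75°.
Field: lon ⌊251.16/20⌋ = 12 → M; lat ⌊46.75/10⌋ = 4 → E.
Square: lon ⌊11.16/2⌋ = 5; lat ⌊6.75/1⌋ = 6.

ME56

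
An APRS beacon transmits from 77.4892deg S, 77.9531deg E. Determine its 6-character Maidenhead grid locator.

MB82xm

Add 180° to longitude and 90° to latitude: 257.9531, 12.5108.
Field: lon ⌊257.9531/20⌋ = 12 → M; lat ⌊12.5108/10⌋ = 1 → B.
Square: lon ⌊17.9531/2⌋ = 8; lat ⌊2.5108/1⌋ = 2.
Subsquare: lon ⌊1.9531/0.0833333⌋ = 23 → x; lat ⌊0.5108/0.0416667⌋ = 12 → m.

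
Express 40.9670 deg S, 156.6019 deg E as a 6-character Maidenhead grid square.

Add 180° to longitude and 90° to latitude: 336.6019, 49.0330.
Field: 336.6019/20 → 16 → Q, 49.0330/10 → 4 → E; chars QE.
Square: 16.6019/2 → 8, 9.0330/1 → 9; chars 89.
Subsquare: 0.6019/0.0833333 → 7 → h, 0.0330/0.0416667 → 0 → a; chars ha.

QE89ha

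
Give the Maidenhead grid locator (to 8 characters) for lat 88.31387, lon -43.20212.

Add 180° to longitude and 90° to latitude: 136.79788, 178.31387.
Field: lon ⌊136.79788/20⌋ = 6 → G; lat ⌊178.31387/10⌋ = 17 → R.
Square: lon ⌊16.79788/2⌋ = 8; lat ⌊8.31387/1⌋ = 8.
Subsquare: lon ⌊0.79788/0.0833333⌋ = 9 → j; lat ⌊0.31387/0.0416667⌋ = 7 → h.
Extended square: lon ⌊0.04788/0.00833333⌋ = 5; lat ⌊0.02220/0.00416667⌋ = 5.

GR88jh55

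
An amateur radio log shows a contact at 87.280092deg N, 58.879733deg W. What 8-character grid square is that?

Add 180° to longitude and 90° to latitude: 121.12027, 177.28009.
Field: 121.12027/20 → 6 → G, 177.28009/10 → 17 → R; chars GR.
Square: 1.12027/2 → 0, 7.28009/1 → 7; chars 07.
Subsquare: 1.12027/0.0833333 → 13 → n, 0.28009/0.0416667 → 6 → g; chars ng.
Extended square: 0.03693/0.00833333 → 4, 0.03009/0.00416667 → 7; chars 47.

GR07ng47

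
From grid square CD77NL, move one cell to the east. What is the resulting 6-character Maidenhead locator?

CD77ol

Longitude subsquare n = 13; +1 → 14 = o.
The latitude characters are unchanged.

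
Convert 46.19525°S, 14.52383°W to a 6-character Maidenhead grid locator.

IE23rt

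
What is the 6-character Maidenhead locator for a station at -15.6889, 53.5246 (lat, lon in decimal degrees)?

LH64sh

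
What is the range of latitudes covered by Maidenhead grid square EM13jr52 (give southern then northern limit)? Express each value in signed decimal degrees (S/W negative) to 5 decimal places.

Field E=4, M=12: +4·20° lon, +12·10° lat → SW at lon -100°, lat 30°.
Square 1, 3: +1·2° lon, +3·1° lat → SW at lon -98°, lat 33°.
Subsquare j=9, r=17: +9·0.0833333° lon, +17·0.0416667° lat → SW at lon -97.25°, lat 33.7083°.
Extended square 5, 2: +5·0.00833333° lon, +2·0.00416667° lat → SW at lon -97.2083°, lat 33.7167°.
Cell spans 0.00833333° lon × 0.00416667° lat.
south 33.71667, north 33.72083.

33.71667, 33.72083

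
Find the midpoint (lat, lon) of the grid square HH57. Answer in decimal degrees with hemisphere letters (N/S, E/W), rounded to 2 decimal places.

Field H=7, H=7: +7·20° lon, +7·10° lat → SW at lon -40°, lat -20°.
Square 5, 7: +5·2° lon, +7·1° lat → SW at lon -30°, lat -13°.
Cell spans 2° lon × 1° lat. Centre is SW corner plus half of each.
latitude 12.50° S, longitude 29.00° W.

12.50° S, 29.00° W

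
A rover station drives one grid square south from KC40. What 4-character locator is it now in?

Latitude square 0; −1 → -1, wraps to 9, carry into field.
Latitude field C = 2; −1 → 1 = B.
The longitude characters are unchanged.

KB49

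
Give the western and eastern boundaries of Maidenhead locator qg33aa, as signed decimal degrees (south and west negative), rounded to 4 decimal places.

Field Q=16, G=6: +16·20° lon, +6·10° lat → SW at lon 140°, lat -30°.
Square 3, 3: +3·2° lon, +3·1° lat → SW at lon 146°, lat -27°.
Subsquare a=0, a=0: +0·0.0833333° lon, +0·0.0416667° lat → SW at lon 146°, lat -27°.
Cell spans 0.0833333° lon × 0.0416667° lat.
west 146.0000, east 146.0833.

146.0000, 146.0833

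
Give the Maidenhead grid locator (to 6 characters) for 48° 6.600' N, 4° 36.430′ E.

JN28hc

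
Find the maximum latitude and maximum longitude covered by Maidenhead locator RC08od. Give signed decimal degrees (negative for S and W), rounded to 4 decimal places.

-61.8333, 161.2500

Field R=17, C=2: +17·20° lon, +2·10° lat → SW at lon 160°, lat -70°.
Square 0, 8: +0·2° lon, +8·1° lat → SW at lon 160°, lat -62°.
Subsquare o=14, d=3: +14·0.0833333° lon, +3·0.0416667° lat → SW at lon 161.167°, lat -61.875°.
Cell spans 0.0833333° lon × 0.0416667° lat. NE corner is SW corner plus one full cell.
latitude -61.8333, longitude 161.2500.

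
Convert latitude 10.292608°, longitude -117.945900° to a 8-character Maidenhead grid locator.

DK10ah60

Shift to the Maidenhead origin (180°W, 90°S): lon 62.05410, lat 100.29261.
Field (20°×10°, letters A–R): lon ⌊62.05410/20⌋ = 3 → D; lat ⌊100.29261/10⌋ = 10 → K.
Square (2°×1°, digits 0–9): lon ⌊2.05410/2⌋ = 1; lat ⌊0.29261/1⌋ = 0.
Subsquare (5′×2.5′, letters a–x): lon ⌊0.05410/0.0833333⌋ = 0 → a; lat ⌊0.29261/0.0416667⌋ = 7 → h.
Extended square (30″×15″, digits 0–9): lon ⌊0.05410/0.00833333⌋ = 6; lat ⌊0.00094/0.00416667⌋ = 0.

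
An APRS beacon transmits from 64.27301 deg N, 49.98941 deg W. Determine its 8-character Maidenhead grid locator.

GP54ag15

Add 180° to longitude and 90° to latitude: 130.01059, 154.27301.
Field (20°×10°, letters A–R): 130.01059/20 → 6 → G, 154.27301/10 → 15 → P; chars GP.
Square (2°×1°, digits 0–9): 10.01059/2 → 5, 4.27301/1 → 4; chars 54.
Subsquare (5′×2.5′, letters a–x): 0.01059/0.0833333 → 0 → a, 0.27301/0.0416667 → 6 → g; chars ag.
Extended square (30″×15″, digits 0–9): 0.01059/0.00833333 → 1, 0.02301/0.00416667 → 5; chars 15.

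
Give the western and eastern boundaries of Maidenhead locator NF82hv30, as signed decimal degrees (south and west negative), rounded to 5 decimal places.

Field N=13, F=5: +13·20° lon, +5·10° lat → SW at lon 80°, lat -40°.
Square 8, 2: +8·2° lon, +2·1° lat → SW at lon 96°, lat -38°.
Subsquare h=7, v=21: +7·0.0833333° lon, +21·0.0416667° lat → SW at lon 96.5833°, lat -37.125°.
Extended square 3, 0: +3·0.00833333° lon, +0·0.00416667° lat → SW at lon 96.6083°, lat -37.125°.
Cell spans 0.00833333° lon × 0.00416667° lat.
west 96.60833, east 96.61667.

96.60833, 96.61667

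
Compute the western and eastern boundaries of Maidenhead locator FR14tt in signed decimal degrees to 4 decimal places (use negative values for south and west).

Field F=5, R=17: +5·20° lon, +17·10° lat → SW at lon -80°, lat 80°.
Square 1, 4: +1·2° lon, +4·1° lat → SW at lon -78°, lat 84°.
Subsquare t=19, t=19: +19·0.0833333° lon, +19·0.0416667° lat → SW at lon -76.4167°, lat 84.7917°.
Cell spans 0.0833333° lon × 0.0416667° lat.
west -76.4167, east -76.3333.

-76.4167, -76.3333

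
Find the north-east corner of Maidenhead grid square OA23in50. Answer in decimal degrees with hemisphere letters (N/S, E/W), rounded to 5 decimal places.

86.45417° S, 104.71667° E

Field O=14, A=0: +14·20° lon, +0·10° lat → SW at lon 100°, lat -90°.
Square 2, 3: +2·2° lon, +3·1° lat → SW at lon 104°, lat -87°.
Subsquare i=8, n=13: +8·0.0833333° lon, +13·0.0416667° lat → SW at lon 104.667°, lat -86.4583°.
Extended square 5, 0: +5·0.00833333° lon, +0·0.00416667° lat → SW at lon 104.708°, lat -86.4583°.
Cell spans 0.00833333° lon × 0.00416667° lat. NE corner is SW corner plus one full cell.
latitude 86.45417° S, longitude 104.71667° E.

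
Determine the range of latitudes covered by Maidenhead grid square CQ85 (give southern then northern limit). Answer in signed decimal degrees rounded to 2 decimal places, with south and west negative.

75.00, 76.00

Field C=2, Q=16: +2·20° lon, +16·10° lat → SW at lon -140°, lat 70°.
Square 8, 5: +8·2° lon, +5·1° lat → SW at lon -124°, lat 75°.
Cell spans 2° lon × 1° lat.
south 75.00, north 76.00.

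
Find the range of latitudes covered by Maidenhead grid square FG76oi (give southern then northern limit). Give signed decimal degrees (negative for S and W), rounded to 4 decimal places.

-23.6667, -23.6250

Field F=5, G=6: +5·20° lon, +6·10° lat → SW at lon -80°, lat -30°.
Square 7, 6: +7·2° lon, +6·1° lat → SW at lon -66°, lat -24°.
Subsquare o=14, i=8: +14·0.0833333° lon, +8·0.0416667° lat → SW at lon -64.8333°, lat -23.6667°.
Cell spans 0.0833333° lon × 0.0416667° lat.
south -23.6667, north -23.6250.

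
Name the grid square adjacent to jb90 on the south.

Latitude square 0; −1 → -1, wraps to 9, carry into field.
Latitude field B = 1; −1 → 0 = A.
The longitude characters are unchanged.

JA99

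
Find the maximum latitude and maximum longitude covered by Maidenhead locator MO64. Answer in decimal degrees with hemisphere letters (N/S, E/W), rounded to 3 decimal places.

55.000° N, 74.000° E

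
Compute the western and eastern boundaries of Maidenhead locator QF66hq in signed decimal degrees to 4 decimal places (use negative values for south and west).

Field Q=16, F=5: +16·20° lon, +5·10° lat → SW at lon 140°, lat -40°.
Square 6, 6: +6·2° lon, +6·1° lat → SW at lon 152°, lat -34°.
Subsquare h=7, q=16: +7·0.0833333° lon, +16·0.0416667° lat → SW at lon 152.583°, lat -33.3333°.
Cell spans 0.0833333° lon × 0.0416667° lat.
west 152.5833, east 152.6667.

152.5833, 152.6667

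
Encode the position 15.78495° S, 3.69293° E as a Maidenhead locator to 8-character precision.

Offset from 180°W / 90°S: lon 183.69293°, lat 74.21505°.
Field: lon ⌊183.69293/20⌋ = 9 → J; lat ⌊74.21505/10⌋ = 7 → H.
Square: lon ⌊3.69293/2⌋ = 1; lat ⌊4.21505/1⌋ = 4.
Subsquare: lon ⌊1.69293/0.0833333⌋ = 20 → u; lat ⌊0.21505/0.0416667⌋ = 5 → f.
Extended square: lon ⌊0.02626/0.00833333⌋ = 3; lat ⌊0.00672/0.00416667⌋ = 1.

JH14uf31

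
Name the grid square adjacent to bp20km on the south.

Latitude subsquare m = 12; −1 → 11 = l.
The longitude characters are unchanged.

BP20kl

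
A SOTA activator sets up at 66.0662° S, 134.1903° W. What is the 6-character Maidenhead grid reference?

Add 180° to longitude and 90° to latitude: 45.8097, 23.9338.
Field (20°×10°, letters A–R): 45.8097/20 → 2 → C, 23.9338/10 → 2 → C; chars CC.
Square (2°×1°, digits 0–9): 5.8097/2 → 2, 3.9338/1 → 3; chars 23.
Subsquare (5′×2.5′, letters a–x): 1.8097/0.0833333 → 21 → v, 0.9338/0.0416667 → 22 → w; chars vw.

CC23vw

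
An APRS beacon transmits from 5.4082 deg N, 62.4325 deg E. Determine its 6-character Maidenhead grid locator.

MJ15fj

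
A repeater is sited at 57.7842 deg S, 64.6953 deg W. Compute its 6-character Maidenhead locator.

FD72pf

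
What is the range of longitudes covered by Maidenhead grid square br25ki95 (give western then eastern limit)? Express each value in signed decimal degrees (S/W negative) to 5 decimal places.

Field B=1, R=17: +1·20° lon, +17·10° lat → SW at lon -160°, lat 80°.
Square 2, 5: +2·2° lon, +5·1° lat → SW at lon -156°, lat 85°.
Subsquare k=10, i=8: +10·0.0833333° lon, +8·0.0416667° lat → SW at lon -155.167°, lat 85.3333°.
Extended square 9, 5: +9·0.00833333° lon, +5·0.00416667° lat → SW at lon -155.092°, lat 85.3542°.
Cell spans 0.00833333° lon × 0.00416667° lat.
west -155.09167, east -155.08333.

-155.09167, -155.08333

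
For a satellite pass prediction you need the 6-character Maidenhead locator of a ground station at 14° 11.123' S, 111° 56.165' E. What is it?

OH55xt

Shift to the Maidenhead origin (180°W, 90°S): lon 291.9361, lat 75.8146.
Field: lon ⌊291.9361/20⌋ = 14 → O; lat ⌊75.8146/10⌋ = 7 → H.
Square: lon ⌊11.9361/2⌋ = 5; lat ⌊5.8146/1⌋ = 5.
Subsquare: lon ⌊1.9361/0.0833333⌋ = 23 → x; lat ⌊0.8146/0.0416667⌋ = 19 → t.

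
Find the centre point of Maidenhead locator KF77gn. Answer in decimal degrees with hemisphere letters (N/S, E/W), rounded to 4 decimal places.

32.4375° S, 34.5417° E

Field K=10, F=5: +10·20° lon, +5·10° lat → SW at lon 20°, lat -40°.
Square 7, 7: +7·2° lon, +7·1° lat → SW at lon 34°, lat -33°.
Subsquare g=6, n=13: +6·0.0833333° lon, +13·0.0416667° lat → SW at lon 34.5°, lat -32.4583°.
Cell spans 0.0833333° lon × 0.0416667° lat. Centre is SW corner plus half of each.
latitude 32.4375° S, longitude 34.5417° E.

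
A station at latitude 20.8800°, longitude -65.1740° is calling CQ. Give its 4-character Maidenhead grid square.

FL70

Add 180° to longitude and 90° to latitude: 114.83, 110.88.
Field: 114.83/20 → 5 → F, 110.88/10 → 11 → L; chars FL.
Square: 14.83/2 → 7, 0.88/1 → 0; chars 70.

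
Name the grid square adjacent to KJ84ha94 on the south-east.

KJ84ia03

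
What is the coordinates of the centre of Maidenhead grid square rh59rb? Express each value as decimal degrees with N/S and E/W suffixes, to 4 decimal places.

10.9375° S, 171.4583° E

Field R=17, H=7: +17·20° lon, +7·10° lat → SW at lon 160°, lat -20°.
Square 5, 9: +5·2° lon, +9·1° lat → SW at lon 170°, lat -11°.
Subsquare r=17, b=1: +17·0.0833333° lon, +1·0.0416667° lat → SW at lon 171.417°, lat -10.9583°.
Cell spans 0.0833333° lon × 0.0416667° lat. Centre is SW corner plus half of each.
latitude 10.9375° S, longitude 171.4583° E.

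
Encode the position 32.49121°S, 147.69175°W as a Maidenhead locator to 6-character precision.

BF67dm

Shift to the Maidenhead origin (180°W, 90°S): lon 32.3082, lat 57.5088.
Field: 32.3082/20 → 1 → B, 57.5088/10 → 5 → F; chars BF.
Square: 12.3082/2 → 6, 7.5088/1 → 7; chars 67.
Subsquare: 0.3082/0.0833333 → 3 → d, 0.5088/0.0416667 → 12 → m; chars dm.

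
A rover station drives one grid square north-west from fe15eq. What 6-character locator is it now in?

Longitude subsquare e = 4; −1 → 3 = d.
Latitude subsquare q = 16; +1 → 17 = r.

FE15dr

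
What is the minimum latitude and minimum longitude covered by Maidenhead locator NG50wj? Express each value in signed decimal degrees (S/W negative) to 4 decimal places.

Field N=13, G=6: +13·20° lon, +6·10° lat → SW at lon 80°, lat -30°.
Square 5, 0: +5·2° lon, +0·1° lat → SW at lon 90°, lat -30°.
Subsquare w=22, j=9: +22·0.0833333° lon, +9·0.0416667° lat → SW at lon 91.8333°, lat -29.625°.
latitude -29.6250, longitude 91.8333.

-29.6250, 91.8333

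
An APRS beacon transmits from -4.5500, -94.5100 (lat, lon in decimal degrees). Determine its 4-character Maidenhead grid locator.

Add 180° to longitude and 90° to latitude: 85.49, 85.45.
Field: lon ⌊85.49/20⌋ = 4 → E; lat ⌊85.45/10⌋ = 8 → I.
Square: lon ⌊5.49/2⌋ = 2; lat ⌊5.45/1⌋ = 5.

EI25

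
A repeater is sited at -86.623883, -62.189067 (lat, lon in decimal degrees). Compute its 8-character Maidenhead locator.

Offset from 180°W / 90°S: lon 117.81093°, lat 3.37612°.
Field: lon ⌊117.81093/20⌋ = 5 → F; lat ⌊3.37612/10⌋ = 0 → A.
Square: lon ⌊17.81093/2⌋ = 8; lat ⌊3.37612/1⌋ = 3.
Subsquare: lon ⌊1.81093/0.0833333⌋ = 21 → v; lat ⌊0.37612/0.0416667⌋ = 9 → j.
Extended square: lon ⌊0.06093/0.00833333⌋ = 7; lat ⌊0.00112/0.00416667⌋ = 0.

FA83vj70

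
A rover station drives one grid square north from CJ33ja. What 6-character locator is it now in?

CJ33jb

Latitude subsquare a = 0; +1 → 1 = b.
The longitude characters are unchanged.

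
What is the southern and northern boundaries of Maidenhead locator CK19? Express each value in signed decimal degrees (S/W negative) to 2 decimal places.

19.00, 20.00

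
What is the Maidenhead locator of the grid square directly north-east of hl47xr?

HL57as

Longitude subsquare x = 23; +1 → 24, wraps to 0 = a, carry into square.
Longitude square 4; +1 → 5.
Latitude subsquare r = 17; +1 → 18 = s.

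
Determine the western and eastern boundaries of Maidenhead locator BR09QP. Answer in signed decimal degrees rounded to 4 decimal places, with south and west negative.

Field B=1, R=17: +1·20° lon, +17·10° lat → SW at lon -160°, lat 80°.
Square 0, 9: +0·2° lon, +9·1° lat → SW at lon -160°, lat 89°.
Subsquare q=16, p=15: +16·0.0833333° lon, +15·0.0416667° lat → SW at lon -158.667°, lat 89.625°.
Cell spans 0.0833333° lon × 0.0416667° lat.
west -158.6667, east -158.5833.

-158.6667, -158.5833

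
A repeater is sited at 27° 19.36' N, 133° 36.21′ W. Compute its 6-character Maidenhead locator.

CL37eh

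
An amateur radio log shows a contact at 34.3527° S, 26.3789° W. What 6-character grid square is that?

Offset from 180°W / 90°S: lon 153.6211°, lat 55.6473°.
Field: 153.6211/20 → 7 → H, 55.6473/10 → 5 → F; chars HF.
Square: 13.6211/2 → 6, 5.6473/1 → 5; chars 65.
Subsquare: 1.6211/0.0833333 → 19 → t, 0.6473/0.0416667 → 15 → p; chars tp.

HF65tp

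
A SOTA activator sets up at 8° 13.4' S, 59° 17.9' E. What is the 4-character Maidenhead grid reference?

LI91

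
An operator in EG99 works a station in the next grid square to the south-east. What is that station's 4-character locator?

FG08

Longitude square 9; +1 → 10, wraps to 0, carry into field.
Longitude field E = 4; +1 → 5 = F.
Latitude square 9; −1 → 8.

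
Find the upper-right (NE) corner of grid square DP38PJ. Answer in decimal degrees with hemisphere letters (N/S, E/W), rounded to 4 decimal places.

68.4167° N, 112.6667° W

Field D=3, P=15: +3·20° lon, +15·10° lat → SW at lon -120°, lat 60°.
Square 3, 8: +3·2° lon, +8·1° lat → SW at lon -114°, lat 68°.
Subsquare p=15, j=9: +15·0.0833333° lon, +9·0.0416667° lat → SW at lon -112.75°, lat 68.375°.
Cell spans 0.0833333° lon × 0.0416667° lat. NE corner is SW corner plus one full cell.
latitude 68.4167° N, longitude 112.6667° W.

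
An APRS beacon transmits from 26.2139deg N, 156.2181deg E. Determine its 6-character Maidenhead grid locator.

QL86cf

Shift to the Maidenhead origin (180°W, 90°S): lon 336.2181, lat 116.2139.
Field: lon ⌊336.2181/20⌋ = 16 → Q; lat ⌊116.2139/10⌋ = 11 → L.
Square: lon ⌊16.2181/2⌋ = 8; lat ⌊6.2139/1⌋ = 6.
Subsquare: lon ⌊0.2181/0.0833333⌋ = 2 → c; lat ⌊0.2139/0.0416667⌋ = 5 → f.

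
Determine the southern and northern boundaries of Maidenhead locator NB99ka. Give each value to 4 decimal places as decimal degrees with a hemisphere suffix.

71.0000° S, 70.9583° S

Field N=13, B=1: +13·20° lon, +1·10° lat → SW at lon 80°, lat -80°.
Square 9, 9: +9·2° lon, +9·1° lat → SW at lon 98°, lat -71°.
Subsquare k=10, a=0: +10·0.0833333° lon, +0·0.0416667° lat → SW at lon 98.8333°, lat -71°.
Cell spans 0.0833333° lon × 0.0416667° lat.
south 71.0000° S, north 70.9583° S.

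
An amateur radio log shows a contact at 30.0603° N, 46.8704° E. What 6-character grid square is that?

Add 180° to longitude and 90° to latitude: 226.8704, 120.0603.
Field (20°×10°, letters A–R): lon ⌊226.8704/20⌋ = 11 → L; lat ⌊120.0603/10⌋ = 12 → M.
Square (2°×1°, digits 0–9): lon ⌊6.8704/2⌋ = 3; lat ⌊0.0603/1⌋ = 0.
Subsquare (5′×2.5′, letters a–x): lon ⌊0.8704/0.0833333⌋ = 10 → k; lat ⌊0.0603/0.0416667⌋ = 1 → b.

LM30kb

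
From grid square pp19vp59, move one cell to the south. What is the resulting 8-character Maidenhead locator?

PP19vp58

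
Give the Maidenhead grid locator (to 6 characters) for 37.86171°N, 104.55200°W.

DM77ru

Add 180° to longitude and 90° to latitude: 75.4480, 127.8617.
Field: 75.4480/20 → 3 → D, 127.8617/10 → 12 → M; chars DM.
Square: 15.4480/2 → 7, 7.8617/1 → 7; chars 77.
Subsquare: 1.4480/0.0833333 → 17 → r, 0.8617/0.0416667 → 20 → u; chars ru.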